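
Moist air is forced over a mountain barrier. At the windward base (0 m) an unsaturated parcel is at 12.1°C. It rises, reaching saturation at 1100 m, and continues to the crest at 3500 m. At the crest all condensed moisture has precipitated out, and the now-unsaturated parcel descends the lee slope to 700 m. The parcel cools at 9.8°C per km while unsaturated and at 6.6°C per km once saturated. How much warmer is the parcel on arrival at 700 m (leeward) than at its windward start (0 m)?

+0.82°C

0 → 1100 m (dry, 9.8°C/km): ΔT = -9.8 × 1.1 = -10.78°C → T = 1.32°C
1100 → 3500 m (saturated, 6.6°C/km): ΔT = -6.6 × 2.4 = -15.84°C → T = -14.52°C
3500 → 700 m (dry descent, 9.8°C/km): ΔT = +9.8 × 2.8 = +27.44°C → T = 12.92°C
Net change vs windward start: 12.92 − 12.1 = +0.82°C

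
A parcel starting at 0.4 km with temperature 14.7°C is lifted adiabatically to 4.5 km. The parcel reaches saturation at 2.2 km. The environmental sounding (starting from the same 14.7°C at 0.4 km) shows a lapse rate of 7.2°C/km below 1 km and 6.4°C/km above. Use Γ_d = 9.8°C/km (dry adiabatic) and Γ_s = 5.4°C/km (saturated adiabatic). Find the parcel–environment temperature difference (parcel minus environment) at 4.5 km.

Parcel:
  Dry to 2200 m: -9.8 × 1.8 km = -17.64°C, so T = -2.94°C.
  Saturated to 4500 m: -5.4 × 2.3 km = -12.42°C, so T = -15.36°C.
Environment:
  Environment, lower layer to 1000 m: -7.2 × 0.6 km = -4.32°C, so T = 10.38°C.
  Environment, upper layer to 4500 m: -6.4 × 3.5 km = -22.4°C, so T = -12.02°C.
T_parcel − T_env = -15.36 − (-12.02) = -3.34°C

-3.34°C (parcel cooler than environment)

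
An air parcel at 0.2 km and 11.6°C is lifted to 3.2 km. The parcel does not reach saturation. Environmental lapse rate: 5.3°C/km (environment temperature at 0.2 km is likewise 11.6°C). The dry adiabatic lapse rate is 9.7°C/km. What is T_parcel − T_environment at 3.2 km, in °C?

Parcel:
  200 → 3200 m (dry, 9.7°C/km): ΔT = -9.7 × 3 = -29.1°C → T = -17.5°C
Environment:
  200 → 3200 m (environment, 5.3°C/km): ΔT = -5.3 × 3 = -15.9°C → T = -4.3°C
T_parcel − T_env = -17.5 − (-4.3) = -13.2°C

-13.2°C (parcel cooler than environment)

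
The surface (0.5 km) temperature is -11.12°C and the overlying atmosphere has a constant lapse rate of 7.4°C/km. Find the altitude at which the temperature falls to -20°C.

Height above start = (-11.12 − (-20)) / 7.4 = 1.2 km
Altitude = 500 m + 1200 m = 1700 m

1.7 km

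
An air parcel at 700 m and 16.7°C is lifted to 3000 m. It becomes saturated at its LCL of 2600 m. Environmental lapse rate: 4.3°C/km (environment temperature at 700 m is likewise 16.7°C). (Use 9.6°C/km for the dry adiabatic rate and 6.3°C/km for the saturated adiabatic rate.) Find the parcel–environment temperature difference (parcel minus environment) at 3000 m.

-10.87°C (parcel cooler than environment)

Parcel:
  700 → 2600 m (dry, 9.6°C/km): ΔT = -9.6 × 1.9 = -18.24°C → T = -1.54°C
  2600 → 3000 m (saturated, 6.3°C/km): ΔT = -6.3 × 0.4 = -2.52°C → T = -4.06°C
Environment:
  700 → 3000 m (environment, 4.3°C/km): ΔT = -4.3 × 2.3 = -9.89°C → T = 6.81°C
T_parcel − T_env = -4.06 − 6.81 = -10.87°C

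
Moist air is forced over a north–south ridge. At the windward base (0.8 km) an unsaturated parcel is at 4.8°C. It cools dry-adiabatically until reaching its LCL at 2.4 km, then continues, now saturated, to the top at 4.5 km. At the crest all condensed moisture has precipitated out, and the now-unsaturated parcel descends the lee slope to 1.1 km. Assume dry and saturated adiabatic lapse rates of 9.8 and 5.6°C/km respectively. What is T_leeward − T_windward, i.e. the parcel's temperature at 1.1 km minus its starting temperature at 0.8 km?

800–2400 m, dry: Δz = 1.6 km ⇒ ΔT = -15.68°C; T = -10.88°C
2400–4500 m, saturated: Δz = 2.1 km ⇒ ΔT = -11.76°C; T = -22.64°C
4500–1100 m, dry descent: Δz = 3.4 km ⇒ ΔT = +33.32°C; T = 10.68°C
Net change vs windward start: 10.68 − 4.8 = +5.88°C

+5.88°C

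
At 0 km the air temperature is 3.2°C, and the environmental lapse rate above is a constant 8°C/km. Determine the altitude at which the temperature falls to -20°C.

2.9 km

Height above start = (3.2 − (-20)) / 8 = 2.9 km
Altitude = 0 m + 2900 m = 2900 m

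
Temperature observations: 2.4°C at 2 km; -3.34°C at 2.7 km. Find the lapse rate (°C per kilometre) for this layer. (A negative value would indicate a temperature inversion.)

Γ = −ΔT/Δz = (2.4 − (-3.34)) / (2700 − 2000) m
  = 5.74°C / 0.7 km = 8.2°C/km

8.2°C/km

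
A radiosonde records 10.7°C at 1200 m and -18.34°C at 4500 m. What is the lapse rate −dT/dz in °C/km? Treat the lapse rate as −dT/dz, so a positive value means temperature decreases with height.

Γ = −ΔT/Δz = (10.7 − (-18.34)) / (4500 − 1200) m
  = 29.04°C / 3.3 km = 8.8°C/km

8.8°C/km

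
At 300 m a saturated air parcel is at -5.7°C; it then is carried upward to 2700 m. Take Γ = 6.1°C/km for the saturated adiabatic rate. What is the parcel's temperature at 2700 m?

300 → 2700 m (saturated adiabatic, 6.1°C/km): ΔT = -6.1 × 2.4 = -14.64°C → T = -20.34°C

-20.34°C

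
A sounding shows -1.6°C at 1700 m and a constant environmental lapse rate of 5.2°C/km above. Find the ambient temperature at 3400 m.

-10.44°C

1700 → 3400 m (environmental, 5.2°C/km): ΔT = -5.2 × 1.7 = -8.84°C → T = -10.44°C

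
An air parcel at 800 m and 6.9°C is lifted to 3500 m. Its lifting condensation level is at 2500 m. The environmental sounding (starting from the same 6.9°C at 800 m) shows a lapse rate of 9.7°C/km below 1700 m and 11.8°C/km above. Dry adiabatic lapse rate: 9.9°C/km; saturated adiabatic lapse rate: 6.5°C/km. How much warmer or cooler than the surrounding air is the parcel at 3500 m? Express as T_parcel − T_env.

Parcel:
  800–2500 m, dry: Δz = 1.7 km ⇒ ΔT = -16.83°C; T = -9.93°C
  2500–3500 m, saturated: Δz = 1 km ⇒ ΔT = -6.5°C; T = -16.43°C
Environment:
  800–1700 m, environment, lower layer: Δz = 0.9 km ⇒ ΔT = -8.73°C; T = -1.83°C
  1700–3500 m, environment, upper layer: Δz = 1.8 km ⇒ ΔT = -21.24°C; T = -23.07°C
T_parcel − T_env = -16.43 − (-23.07) = +6.64°C

+6.64°C (parcel warmer than environment)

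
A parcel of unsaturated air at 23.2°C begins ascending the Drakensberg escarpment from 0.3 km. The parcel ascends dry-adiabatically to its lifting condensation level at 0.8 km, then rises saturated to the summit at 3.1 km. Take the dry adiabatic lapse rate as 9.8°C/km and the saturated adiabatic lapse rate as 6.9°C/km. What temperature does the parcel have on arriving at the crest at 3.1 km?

300 → 800 m (dry, 9.8°C/km): ΔT = -9.8 × 0.5 = -4.9°C → T = 18.3°C
800 → 3100 m (saturated, 6.9°C/km): ΔT = -6.9 × 2.3 = -15.87°C → T = 2.43°C

2.43°C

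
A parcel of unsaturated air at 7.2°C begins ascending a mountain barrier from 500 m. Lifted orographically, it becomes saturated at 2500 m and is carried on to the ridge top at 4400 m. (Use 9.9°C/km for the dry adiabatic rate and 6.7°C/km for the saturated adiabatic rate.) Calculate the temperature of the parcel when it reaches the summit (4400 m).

-25.33°C

500–2500 m, dry: Δz = 2 km ⇒ ΔT = -19.8°C; T = -12.6°C
2500–4400 m, saturated: Δz = 1.9 km ⇒ ΔT = -12.73°C; T = -25.33°C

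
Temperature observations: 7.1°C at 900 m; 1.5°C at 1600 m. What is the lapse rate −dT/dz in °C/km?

Γ = −ΔT/Δz = (7.1 − 1.5) / (1600 − 900) m
  = 5.6°C / 0.7 km = 8°C/km

8°C/km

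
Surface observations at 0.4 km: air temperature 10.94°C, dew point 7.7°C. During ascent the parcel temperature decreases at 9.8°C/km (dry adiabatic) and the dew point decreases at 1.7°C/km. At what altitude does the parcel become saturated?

0.8 km

T and T_d converge at 9.8 − 1.7 = 8.1°C per km
Height above start = (10.94 − 7.7) / 8.1 = 0.4 km
LCL altitude = 400 m + 400 m = 800 m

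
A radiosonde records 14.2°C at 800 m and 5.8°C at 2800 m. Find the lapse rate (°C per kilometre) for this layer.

Γ = −ΔT/Δz = (14.2 − 5.8) / (2800 − 800) m
  = 8.4°C / 2 km = 4.2°C/km

4.2°C/km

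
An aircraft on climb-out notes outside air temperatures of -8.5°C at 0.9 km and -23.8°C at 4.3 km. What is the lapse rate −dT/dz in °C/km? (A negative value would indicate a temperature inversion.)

Γ = −ΔT/Δz = (-8.5 − (-23.8)) / (4300 − 900) m
  = 15.3°C / 3.4 km = 4.5°C/km

4.5°C/km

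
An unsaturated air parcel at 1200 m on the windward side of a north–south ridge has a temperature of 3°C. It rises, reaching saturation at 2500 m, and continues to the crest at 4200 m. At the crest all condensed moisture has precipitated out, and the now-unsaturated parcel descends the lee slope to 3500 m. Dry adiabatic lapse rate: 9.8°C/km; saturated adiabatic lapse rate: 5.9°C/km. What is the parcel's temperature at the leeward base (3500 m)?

1200–2500 m, dry: Δz = 1.3 km ⇒ ΔT = -12.74°C; T = -9.74°C
2500–4200 m, saturated: Δz = 1.7 km ⇒ ΔT = -10.03°C; T = -19.77°C
4200–3500 m, dry descent: Δz = 0.7 km ⇒ ΔT = +6.86°C; T = -12.91°C

-12.91°C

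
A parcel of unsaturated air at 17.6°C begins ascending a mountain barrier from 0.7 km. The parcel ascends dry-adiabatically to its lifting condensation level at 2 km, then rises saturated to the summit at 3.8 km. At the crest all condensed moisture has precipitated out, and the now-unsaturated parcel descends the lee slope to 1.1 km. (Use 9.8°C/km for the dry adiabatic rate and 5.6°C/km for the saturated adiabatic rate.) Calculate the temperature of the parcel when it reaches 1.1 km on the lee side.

From 700 m to 2000 m (dry): cools by 9.8 × 1.3 = 12.74°C, giving 4.86°C.
From 2000 m to 3800 m (saturated): cools by 5.6 × 1.8 = 10.08°C, giving -5.22°C.
From 3800 m to 1100 m (dry descent): warms by 9.8 × 2.7 = 26.46°C, giving 21.24°C.

21.24°C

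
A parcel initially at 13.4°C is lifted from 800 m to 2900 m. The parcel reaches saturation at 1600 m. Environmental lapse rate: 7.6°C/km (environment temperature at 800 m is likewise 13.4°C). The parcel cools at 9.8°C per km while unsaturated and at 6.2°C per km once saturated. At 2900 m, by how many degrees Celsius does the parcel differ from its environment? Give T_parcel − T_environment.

+0.06°C (parcel warmer than environment)

Parcel:
  800 → 1600 m (dry, 9.8°C/km): ΔT = -9.8 × 0.8 = -7.84°C → T = 5.56°C
  1600 → 2900 m (saturated, 6.2°C/km): ΔT = -6.2 × 1.3 = -8.06°C → T = -2.5°C
Environment:
  800 → 2900 m (environment, 7.6°C/km): ΔT = -7.6 × 2.1 = -15.96°C → T = -2.56°C
T_parcel − T_env = -2.5 − (-2.56) = +0.06°C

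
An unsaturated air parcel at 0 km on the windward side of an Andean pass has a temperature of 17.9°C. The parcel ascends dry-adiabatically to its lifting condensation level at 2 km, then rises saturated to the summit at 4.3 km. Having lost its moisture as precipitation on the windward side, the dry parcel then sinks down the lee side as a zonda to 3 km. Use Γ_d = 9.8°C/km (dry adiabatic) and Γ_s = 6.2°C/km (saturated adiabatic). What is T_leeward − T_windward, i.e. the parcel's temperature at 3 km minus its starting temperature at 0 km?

-21.12°C

From 0 m to 2000 m (dry): cools by 9.8 × 2 = 19.6°C, giving -1.7°C.
From 2000 m to 4300 m (saturated): cools by 6.2 × 2.3 = 14.26°C, giving -15.96°C.
From 4300 m to 3000 m (dry descent): warms by 9.8 × 1.3 = 12.74°C, giving -3.22°C.
Net change vs windward start: -3.22 − 17.9 = -21.12°C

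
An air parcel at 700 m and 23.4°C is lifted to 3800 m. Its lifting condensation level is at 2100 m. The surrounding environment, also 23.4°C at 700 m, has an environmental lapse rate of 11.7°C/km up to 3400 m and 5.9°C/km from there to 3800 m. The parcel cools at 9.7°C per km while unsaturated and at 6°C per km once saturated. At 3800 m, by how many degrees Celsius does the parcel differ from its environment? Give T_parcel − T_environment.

+10.17°C (parcel warmer than environment)

Parcel:
  700–2100 m, dry: Δz = 1.4 km ⇒ ΔT = -13.58°C; T = 9.82°C
  2100–3800 m, saturated: Δz = 1.7 km ⇒ ΔT = -10.2°C; T = -0.38°C
Environment:
  700–3400 m, environment, lower layer: Δz = 2.7 km ⇒ ΔT = -31.59°C; T = -8.19°C
  3400–3800 m, environment, upper layer: Δz = 0.4 km ⇒ ΔT = -2.36°C; T = -10.55°C
T_parcel − T_env = -0.38 − (-10.55) = +10.17°C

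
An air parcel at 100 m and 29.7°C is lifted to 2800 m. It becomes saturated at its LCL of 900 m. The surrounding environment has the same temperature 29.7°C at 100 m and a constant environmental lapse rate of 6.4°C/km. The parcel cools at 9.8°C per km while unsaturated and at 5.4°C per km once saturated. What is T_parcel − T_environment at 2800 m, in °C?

-0.82°C (parcel cooler than environment)

Parcel:
  Dry to 900 m: -9.8 × 0.8 km = -7.84°C, so T = 21.86°C.
  Saturated to 2800 m: -5.4 × 1.9 km = -10.26°C, so T = 11.6°C.
Environment:
  Environment to 2800 m: -6.4 × 2.7 km = -17.28°C, so T = 12.42°C.
T_parcel − T_env = 11.6 − 12.42 = -0.82°C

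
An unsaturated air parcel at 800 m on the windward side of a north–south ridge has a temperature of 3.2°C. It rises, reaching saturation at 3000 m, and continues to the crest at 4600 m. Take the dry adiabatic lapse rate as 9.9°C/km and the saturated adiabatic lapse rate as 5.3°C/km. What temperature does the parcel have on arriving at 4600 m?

-27.06°C

800–3000 m, dry: Δz = 2.2 km ⇒ ΔT = -21.78°C; T = -18.58°C
3000–4600 m, saturated: Δz = 1.6 km ⇒ ΔT = -8.48°C; T = -27.06°C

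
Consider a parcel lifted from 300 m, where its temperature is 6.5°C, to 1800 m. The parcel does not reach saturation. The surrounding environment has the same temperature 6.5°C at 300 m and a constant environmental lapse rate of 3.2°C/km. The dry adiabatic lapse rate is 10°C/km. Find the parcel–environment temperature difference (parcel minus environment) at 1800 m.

Parcel:
  Dry to 1800 m: -10 × 1.5 km = -15°C, so T = -8.5°C.
Environment:
  Environment to 1800 m: -3.2 × 1.5 km = -4.8°C, so T = 1.7°C.
T_parcel − T_env = -8.5 − 1.7 = -10.2°C

-10.2°C (parcel cooler than environment)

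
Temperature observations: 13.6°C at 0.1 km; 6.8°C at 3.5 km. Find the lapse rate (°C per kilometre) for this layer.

Γ = −ΔT/Δz = (13.6 − 6.8) / (3500 − 100) m
  = 6.8°C / 3.4 km = 2°C/km

2°C/km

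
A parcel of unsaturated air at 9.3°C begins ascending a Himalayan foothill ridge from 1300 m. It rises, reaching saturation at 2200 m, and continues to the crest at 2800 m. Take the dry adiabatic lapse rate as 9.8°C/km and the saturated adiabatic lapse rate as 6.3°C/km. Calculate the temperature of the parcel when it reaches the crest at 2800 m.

From 1300 m to 2200 m (dry): cools by 9.8 × 0.9 = 8.82°C, giving 0.48°C.
From 2200 m to 2800 m (saturated): cools by 6.3 × 0.6 = 3.78°C, giving -3.3°C.

-3.3°C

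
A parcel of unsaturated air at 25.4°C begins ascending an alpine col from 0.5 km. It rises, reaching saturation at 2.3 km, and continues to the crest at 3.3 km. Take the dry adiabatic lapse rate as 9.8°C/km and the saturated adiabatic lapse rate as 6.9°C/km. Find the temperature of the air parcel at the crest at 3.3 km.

0.86°C

500–2300 m, dry: Δz = 1.8 km ⇒ ΔT = -17.64°C; T = 7.76°C
2300–3300 m, saturated: Δz = 1 km ⇒ ΔT = -6.9°C; T = 0.86°C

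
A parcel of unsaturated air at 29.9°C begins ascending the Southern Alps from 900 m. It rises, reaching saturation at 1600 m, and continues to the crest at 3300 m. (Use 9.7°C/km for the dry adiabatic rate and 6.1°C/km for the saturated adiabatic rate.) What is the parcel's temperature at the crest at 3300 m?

900 → 1600 m (dry, 9.7°C/km): ΔT = -9.7 × 0.7 = -6.79°C → T = 23.11°C
1600 → 3300 m (saturated, 6.1°C/km): ΔT = -6.1 × 1.7 = -10.37°C → T = 12.74°C

12.74°C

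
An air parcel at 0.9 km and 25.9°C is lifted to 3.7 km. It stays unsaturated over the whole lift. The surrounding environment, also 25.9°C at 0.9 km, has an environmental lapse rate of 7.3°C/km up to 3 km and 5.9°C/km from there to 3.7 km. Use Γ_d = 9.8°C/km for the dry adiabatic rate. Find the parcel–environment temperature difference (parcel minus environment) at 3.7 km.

Parcel:
  Dry to 3700 m: -9.8 × 2.8 km = -27.44°C, so T = -1.54°C.
Environment:
  Environment, lower layer to 3000 m: -7.3 × 2.1 km = -15.33°C, so T = 10.57°C.
  Environment, upper layer to 3700 m: -5.9 × 0.7 km = -4.13°C, so T = 6.44°C.
T_parcel − T_env = -1.54 − 6.44 = -7.98°C

-7.98°C (parcel cooler than environment)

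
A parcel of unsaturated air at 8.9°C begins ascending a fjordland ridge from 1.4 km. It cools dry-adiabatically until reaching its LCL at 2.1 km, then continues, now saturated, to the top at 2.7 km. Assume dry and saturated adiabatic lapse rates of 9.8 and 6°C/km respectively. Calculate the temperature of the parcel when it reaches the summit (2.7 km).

Dry to 2100 m: -9.8 × 0.7 km = -6.86°C, so T = 2.04°C.
Saturated to 2700 m: -6 × 0.6 km = -3.6°C, so T = -1.56°C.

-1.56°C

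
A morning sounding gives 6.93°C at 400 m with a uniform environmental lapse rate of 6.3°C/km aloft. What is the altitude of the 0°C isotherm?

Height above start = (6.93 − 0) / 6.3 = 1.1 km
Altitude = 400 m + 1100 m = 1500 m

1500 m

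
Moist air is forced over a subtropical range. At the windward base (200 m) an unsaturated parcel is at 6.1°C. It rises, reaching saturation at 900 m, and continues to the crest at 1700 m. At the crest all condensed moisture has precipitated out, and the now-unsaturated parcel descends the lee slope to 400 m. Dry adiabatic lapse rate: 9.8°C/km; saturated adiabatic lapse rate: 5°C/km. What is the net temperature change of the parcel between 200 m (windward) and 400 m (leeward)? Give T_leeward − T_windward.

From 200 m to 900 m (dry): cools by 9.8 × 0.7 = 6.86°C, giving -0.76°C.
From 900 m to 1700 m (saturated): cools by 5 × 0.8 = 4°C, giving -4.76°C.
From 1700 m to 400 m (dry descent): warms by 9.8 × 1.3 = 12.74°C, giving 7.98°C.
Net change vs windward start: 7.98 − 6.1 = +1.88°C

+1.88°C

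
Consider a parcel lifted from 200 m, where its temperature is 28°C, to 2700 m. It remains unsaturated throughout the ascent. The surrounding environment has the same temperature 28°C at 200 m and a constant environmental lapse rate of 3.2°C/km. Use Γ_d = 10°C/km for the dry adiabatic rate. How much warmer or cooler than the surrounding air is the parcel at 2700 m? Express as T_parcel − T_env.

Parcel:
  200 → 2700 m (dry, 10°C/km): ΔT = -10 × 2.5 = -25°C → T = 3°C
Environment:
  200 → 2700 m (environment, 3.2°C/km): ΔT = -3.2 × 2.5 = -8°C → T = 20°C
T_parcel − T_env = 3 − 20 = -17°C

-17°C (parcel cooler than environment)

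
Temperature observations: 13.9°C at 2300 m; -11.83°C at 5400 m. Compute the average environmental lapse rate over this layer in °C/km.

8.3°C/km

Γ = −ΔT/Δz = (13.9 − (-11.83)) / (5400 − 2300) m
  = 25.73°C / 3.1 km = 8.3°C/km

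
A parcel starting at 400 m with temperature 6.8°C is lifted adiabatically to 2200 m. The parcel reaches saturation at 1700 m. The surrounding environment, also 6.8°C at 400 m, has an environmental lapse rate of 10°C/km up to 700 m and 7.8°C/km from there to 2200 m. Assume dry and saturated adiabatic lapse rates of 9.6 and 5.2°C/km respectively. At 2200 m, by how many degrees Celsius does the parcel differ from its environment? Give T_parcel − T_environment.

-0.38°C (parcel cooler than environment)

Parcel:
  Dry to 1700 m: -9.6 × 1.3 km = -12.48°C, so T = -5.68°C.
  Saturated to 2200 m: -5.2 × 0.5 km = -2.6°C, so T = -8.28°C.
Environment:
  Environment, lower layer to 700 m: -10 × 0.3 km = -3°C, so T = 3.8°C.
  Environment, upper layer to 2200 m: -7.8 × 1.5 km = -11.7°C, so T = -7.9°C.
T_parcel − T_env = -8.28 − (-7.9) = -0.38°C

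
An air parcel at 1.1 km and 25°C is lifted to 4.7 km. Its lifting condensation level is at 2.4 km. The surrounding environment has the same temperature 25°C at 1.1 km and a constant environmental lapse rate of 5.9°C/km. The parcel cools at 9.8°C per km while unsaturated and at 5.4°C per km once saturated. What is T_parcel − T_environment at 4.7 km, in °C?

Parcel:
  1100 → 2400 m (dry, 9.8°C/km): ΔT = -9.8 × 1.3 = -12.74°C → T = 12.26°C
  2400 → 4700 m (saturated, 5.4°C/km): ΔT = -5.4 × 2.3 = -12.42°C → T = -0.16°C
Environment:
  1100 → 4700 m (environment, 5.9°C/km): ΔT = -5.9 × 3.6 = -21.24°C → T = 3.76°C
T_parcel − T_env = -0.16 − 3.76 = -3.92°C

-3.92°C (parcel cooler than environment)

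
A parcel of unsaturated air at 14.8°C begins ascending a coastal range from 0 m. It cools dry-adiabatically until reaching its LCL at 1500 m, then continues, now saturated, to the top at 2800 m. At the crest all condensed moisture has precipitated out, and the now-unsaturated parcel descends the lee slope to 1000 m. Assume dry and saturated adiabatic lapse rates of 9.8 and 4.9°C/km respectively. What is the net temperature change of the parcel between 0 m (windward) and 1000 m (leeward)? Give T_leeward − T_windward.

0–1500 m, dry: Δz = 1.5 km ⇒ ΔT = -14.7°C; T = 0.1°C
1500–2800 m, saturated: Δz = 1.3 km ⇒ ΔT = -6.37°C; T = -6.27°C
2800–1000 m, dry descent: Δz = 1.8 km ⇒ ΔT = +17.64°C; T = 11.37°C
Net change vs windward start: 11.37 − 14.8 = -3.43°C

-3.43°C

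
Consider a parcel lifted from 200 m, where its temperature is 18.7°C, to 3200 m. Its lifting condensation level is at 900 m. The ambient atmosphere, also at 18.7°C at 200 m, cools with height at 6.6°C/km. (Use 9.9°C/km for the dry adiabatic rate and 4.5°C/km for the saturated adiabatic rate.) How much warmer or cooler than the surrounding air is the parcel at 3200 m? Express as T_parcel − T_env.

+2.52°C (parcel warmer than environment)

Parcel:
  Dry to 900 m: -9.9 × 0.7 km = -6.93°C, so T = 11.77°C.
  Saturated to 3200 m: -4.5 × 2.3 km = -10.35°C, so T = 1.42°C.
Environment:
  Environment to 3200 m: -6.6 × 3 km = -19.8°C, so T = -1.1°C.
T_parcel − T_env = 1.42 − (-1.1) = +2.52°C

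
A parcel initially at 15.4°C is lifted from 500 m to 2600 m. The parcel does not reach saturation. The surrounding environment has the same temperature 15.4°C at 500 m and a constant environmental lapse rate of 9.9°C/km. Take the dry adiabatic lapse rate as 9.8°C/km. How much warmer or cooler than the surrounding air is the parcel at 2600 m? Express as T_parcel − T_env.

Parcel:
  500–2600 m, dry: Δz = 2.1 km ⇒ ΔT = -20.58°C; T = -5.18°C
Environment:
  500–2600 m, environment: Δz = 2.1 km ⇒ ΔT = -20.79°C; T = -5.39°C
T_parcel − T_env = -5.18 − (-5.39) = +0.21°C

+0.21°C (parcel warmer than environment)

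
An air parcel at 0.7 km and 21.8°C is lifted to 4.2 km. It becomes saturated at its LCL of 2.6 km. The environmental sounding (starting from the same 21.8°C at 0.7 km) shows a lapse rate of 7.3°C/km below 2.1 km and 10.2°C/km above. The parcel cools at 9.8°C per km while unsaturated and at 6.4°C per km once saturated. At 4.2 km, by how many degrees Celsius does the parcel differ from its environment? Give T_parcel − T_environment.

+2.78°C (parcel warmer than environment)

Parcel:
  700 → 2600 m (dry, 9.8°C/km): ΔT = -9.8 × 1.9 = -18.62°C → T = 3.18°C
  2600 → 4200 m (saturated, 6.4°C/km): ΔT = -6.4 × 1.6 = -10.24°C → T = -7.06°C
Environment:
  700 → 2100 m (environment, lower layer, 7.3°C/km): ΔT = -7.3 × 1.4 = -10.22°C → T = 11.58°C
  2100 → 4200 m (environment, upper layer, 10.2°C/km): ΔT = -10.2 × 2.1 = -21.42°C → T = -9.84°C
T_parcel − T_env = -7.06 − (-9.84) = +2.78°C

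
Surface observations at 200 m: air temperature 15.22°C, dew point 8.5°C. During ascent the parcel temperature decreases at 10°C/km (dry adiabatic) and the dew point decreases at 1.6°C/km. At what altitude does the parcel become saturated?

T and T_d converge at 10 − 1.6 = 8.4°C per km
Height above start = (15.22 − 8.5) / 8.4 = 0.8 km
LCL altitude = 200 m + 800 m = 1000 m

1000 m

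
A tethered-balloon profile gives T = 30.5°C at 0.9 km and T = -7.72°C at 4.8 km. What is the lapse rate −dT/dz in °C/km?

Γ = −ΔT/Δz = (30.5 − (-7.72)) / (4800 − 900) m
  = 38.22°C / 3.9 km = 9.8°C/km

9.8°C/km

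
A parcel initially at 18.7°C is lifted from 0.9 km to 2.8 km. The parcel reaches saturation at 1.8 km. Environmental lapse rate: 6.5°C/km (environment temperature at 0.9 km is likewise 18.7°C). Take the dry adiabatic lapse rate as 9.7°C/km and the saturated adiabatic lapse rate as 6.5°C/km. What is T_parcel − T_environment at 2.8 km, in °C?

Parcel:
  Dry to 1800 m: -9.7 × 0.9 km = -8.73°C, so T = 9.97°C.
  Saturated to 2800 m: -6.5 × 1 km = -6.5°C, so T = 3.47°C.
Environment:
  Environment to 2800 m: -6.5 × 1.9 km = -12.35°C, so T = 6.35°C.
T_parcel − T_env = 3.47 − 6.35 = -2.88°C

-2.88°C (parcel cooler than environment)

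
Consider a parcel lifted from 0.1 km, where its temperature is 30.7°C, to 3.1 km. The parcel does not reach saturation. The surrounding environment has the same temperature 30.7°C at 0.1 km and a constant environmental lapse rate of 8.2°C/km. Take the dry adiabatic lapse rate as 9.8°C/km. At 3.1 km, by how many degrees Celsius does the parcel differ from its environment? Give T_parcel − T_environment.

-4.8°C (parcel cooler than environment)

Parcel:
  100 → 3100 m (dry, 9.8°C/km): ΔT = -9.8 × 3 = -29.4°C → T = 1.3°C
Environment:
  100 → 3100 m (environment, 8.2°C/km): ΔT = -8.2 × 3 = -24.6°C → T = 6.1°C
T_parcel − T_env = 1.3 − 6.1 = -4.8°C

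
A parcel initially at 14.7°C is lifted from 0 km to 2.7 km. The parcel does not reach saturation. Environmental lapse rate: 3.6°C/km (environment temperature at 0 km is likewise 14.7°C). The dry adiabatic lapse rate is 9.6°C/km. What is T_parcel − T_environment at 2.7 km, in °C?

-16.2°C (parcel cooler than environment)

Parcel:
  From 0 m to 2700 m (dry): cools by 9.6 × 2.7 = 25.92°C, giving -11.22°C.
Environment:
  From 0 m to 2700 m (environment): cools by 3.6 × 2.7 = 9.72°C, giving 4.98°C.
T_parcel − T_env = -11.22 − 4.98 = -16.2°C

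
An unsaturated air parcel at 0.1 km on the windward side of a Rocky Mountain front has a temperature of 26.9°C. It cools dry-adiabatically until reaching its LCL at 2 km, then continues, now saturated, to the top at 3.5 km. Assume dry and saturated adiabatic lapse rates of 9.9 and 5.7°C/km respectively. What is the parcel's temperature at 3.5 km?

Dry to 2000 m: -9.9 × 1.9 km = -18.81°C, so T = 8.09°C.
Saturated to 3500 m: -5.7 × 1.5 km = -8.55°C, so T = -0.46°C.

-0.46°C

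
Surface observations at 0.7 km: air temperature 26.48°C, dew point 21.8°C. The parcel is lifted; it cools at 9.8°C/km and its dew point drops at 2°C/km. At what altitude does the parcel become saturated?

1.3 km

T and T_d converge at 9.8 − 2 = 7.8°C per km
Height above start = (26.48 − 21.8) / 7.8 = 0.6 km
LCL altitude = 700 m + 600 m = 1300 m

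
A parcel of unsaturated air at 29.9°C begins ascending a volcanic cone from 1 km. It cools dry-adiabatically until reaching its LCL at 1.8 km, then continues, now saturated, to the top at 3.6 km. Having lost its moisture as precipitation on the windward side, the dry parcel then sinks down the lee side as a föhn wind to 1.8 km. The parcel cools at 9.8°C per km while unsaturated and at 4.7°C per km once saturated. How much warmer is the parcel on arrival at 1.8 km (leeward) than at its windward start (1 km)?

Dry to 1800 m: -9.8 × 0.8 km = -7.84°C, so T = 22.06°C.
Saturated to 3600 m: -4.7 × 1.8 km = -8.46°C, so T = 13.6°C.
Dry descent to 1800 m: +9.8 × 1.8 km = +17.64°C, so T = 31.24°C.
Net change vs windward start: 31.24 − 29.9 = +1.34°C

+1.34°C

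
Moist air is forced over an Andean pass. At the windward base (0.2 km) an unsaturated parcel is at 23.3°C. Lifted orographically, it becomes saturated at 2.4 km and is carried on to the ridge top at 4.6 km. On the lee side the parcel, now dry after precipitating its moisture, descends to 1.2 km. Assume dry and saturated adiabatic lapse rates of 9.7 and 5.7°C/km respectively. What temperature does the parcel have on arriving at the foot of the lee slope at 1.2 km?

22.4°C

Dry to 2400 m: -9.7 × 2.2 km = -21.34°C, so T = 1.96°C.
Saturated to 4600 m: -5.7 × 2.2 km = -12.54°C, so T = -10.58°C.
Dry descent to 1200 m: +9.7 × 3.4 km = +32.98°C, so T = 22.4°C.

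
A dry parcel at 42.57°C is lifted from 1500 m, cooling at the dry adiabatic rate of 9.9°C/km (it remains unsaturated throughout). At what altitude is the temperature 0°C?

5800 m

Height above start = (42.57 − 0) / 9.9 = 4.3 km
Altitude = 1500 m + 4300 m = 5800 m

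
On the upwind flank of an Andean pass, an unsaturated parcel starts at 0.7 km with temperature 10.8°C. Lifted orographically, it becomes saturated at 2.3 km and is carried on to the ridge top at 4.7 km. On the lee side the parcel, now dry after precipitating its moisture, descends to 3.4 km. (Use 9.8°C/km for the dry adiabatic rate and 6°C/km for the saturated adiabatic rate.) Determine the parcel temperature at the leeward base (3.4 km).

700 → 2300 m (dry, 9.8°C/km): ΔT = -9.8 × 1.6 = -15.68°C → T = -4.88°C
2300 → 4700 m (saturated, 6°C/km): ΔT = -6 × 2.4 = -14.4°C → T = -19.28°C
4700 → 3400 m (dry descent, 9.8°C/km): ΔT = +9.8 × 1.3 = +12.74°C → T = -6.54°C

-6.54°C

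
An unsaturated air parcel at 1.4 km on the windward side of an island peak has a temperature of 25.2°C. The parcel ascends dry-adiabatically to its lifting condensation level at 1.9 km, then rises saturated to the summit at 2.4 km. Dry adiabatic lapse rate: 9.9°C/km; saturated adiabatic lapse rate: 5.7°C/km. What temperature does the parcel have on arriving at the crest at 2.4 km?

17.4°C

1400–1900 m, dry: Δz = 0.5 km ⇒ ΔT = -4.95°C; T = 20.25°C
1900–2400 m, saturated: Δz = 0.5 km ⇒ ΔT = -2.85°C; T = 17.4°C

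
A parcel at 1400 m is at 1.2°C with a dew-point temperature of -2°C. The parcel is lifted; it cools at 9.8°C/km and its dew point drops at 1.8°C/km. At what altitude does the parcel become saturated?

1800 m

T and T_d converge at 9.8 − 1.8 = 8°C per km
Height above start = (1.2 − (-2)) / 8 = 0.4 km
LCL altitude = 1400 m + 400 m = 1800 m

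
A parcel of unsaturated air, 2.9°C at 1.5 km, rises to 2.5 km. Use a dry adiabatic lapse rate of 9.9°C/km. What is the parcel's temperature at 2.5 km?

-7°C

Dry adiabatic to 2500 m: -9.9 × 1 km = -9.9°C, so T = -7°C.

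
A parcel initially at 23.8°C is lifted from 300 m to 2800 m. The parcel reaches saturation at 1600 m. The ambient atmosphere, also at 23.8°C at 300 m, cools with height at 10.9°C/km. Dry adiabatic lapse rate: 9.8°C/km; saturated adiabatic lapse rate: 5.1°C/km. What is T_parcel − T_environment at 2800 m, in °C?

Parcel:
  Dry to 1600 m: -9.8 × 1.3 km = -12.74°C, so T = 11.06°C.
  Saturated to 2800 m: -5.1 × 1.2 km = -6.12°C, so T = 4.94°C.
Environment:
  Environment to 2800 m: -10.9 × 2.5 km = -27.25°C, so T = -3.45°C.
T_parcel − T_env = 4.94 − (-3.45) = +8.39°C

+8.39°C (parcel warmer than environment)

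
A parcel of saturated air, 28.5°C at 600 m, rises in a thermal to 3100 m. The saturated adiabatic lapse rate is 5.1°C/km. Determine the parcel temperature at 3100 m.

15.75°C

From 600 m to 3100 m (saturated adiabatic): cools by 5.1 × 2.5 = 12.75°C, giving 15.75°C.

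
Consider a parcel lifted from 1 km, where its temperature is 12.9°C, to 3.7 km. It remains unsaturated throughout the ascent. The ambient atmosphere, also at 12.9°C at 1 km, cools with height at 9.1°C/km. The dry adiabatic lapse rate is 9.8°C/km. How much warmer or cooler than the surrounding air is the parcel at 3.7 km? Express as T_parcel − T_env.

Parcel:
  1000 → 3700 m (dry, 9.8°C/km): ΔT = -9.8 × 2.7 = -26.46°C → T = -13.56°C
Environment:
  1000 → 3700 m (environment, 9.1°C/km): ΔT = -9.1 × 2.7 = -24.57°C → T = -11.67°C
T_parcel − T_env = -13.56 − (-11.67) = -1.89°C

-1.89°C (parcel cooler than environment)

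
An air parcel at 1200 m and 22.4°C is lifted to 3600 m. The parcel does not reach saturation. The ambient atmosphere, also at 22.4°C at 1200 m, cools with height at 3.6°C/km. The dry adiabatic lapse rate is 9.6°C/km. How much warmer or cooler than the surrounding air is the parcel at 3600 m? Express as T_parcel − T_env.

Parcel:
  1200–3600 m, dry: Δz = 2.4 km ⇒ ΔT = -23.04°C; T = -0.64°C
Environment:
  1200–3600 m, environment: Δz = 2.4 km ⇒ ΔT = -8.64°C; T = 13.76°C
T_parcel − T_env = -0.64 − 13.76 = -14.4°C

-14.4°C (parcel cooler than environment)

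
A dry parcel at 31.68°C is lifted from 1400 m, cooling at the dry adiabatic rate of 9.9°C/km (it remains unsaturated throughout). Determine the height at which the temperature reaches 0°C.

Height above start = (31.68 − 0) / 9.9 = 3.2 km
Altitude = 1400 m + 3200 m = 4600 m

4600 m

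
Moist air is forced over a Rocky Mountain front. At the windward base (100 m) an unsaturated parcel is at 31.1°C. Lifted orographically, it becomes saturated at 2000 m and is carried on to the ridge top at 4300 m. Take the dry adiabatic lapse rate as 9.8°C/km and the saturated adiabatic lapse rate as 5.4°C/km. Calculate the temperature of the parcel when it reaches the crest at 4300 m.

100–2000 m, dry: Δz = 1.9 km ⇒ ΔT = -18.62°C; T = 12.48°C
2000–4300 m, saturated: Δz = 2.3 km ⇒ ΔT = -12.42°C; T = 0.06°C

0.06°C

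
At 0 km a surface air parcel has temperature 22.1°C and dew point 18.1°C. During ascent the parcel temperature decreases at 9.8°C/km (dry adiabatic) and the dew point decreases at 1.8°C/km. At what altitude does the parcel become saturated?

T and T_d converge at 9.8 − 1.8 = 8°C per km
Height above start = (22.1 − 18.1) / 8 = 0.5 km
LCL altitude = 0 m + 500 m = 500 m

0.5 km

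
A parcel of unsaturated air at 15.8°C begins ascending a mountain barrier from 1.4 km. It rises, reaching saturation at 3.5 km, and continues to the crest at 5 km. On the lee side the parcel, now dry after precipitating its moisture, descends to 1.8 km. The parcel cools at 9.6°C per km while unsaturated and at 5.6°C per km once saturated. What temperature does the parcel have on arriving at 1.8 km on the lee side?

1400 → 3500 m (dry, 9.6°C/km): ΔT = -9.6 × 2.1 = -20.16°C → T = -4.36°C
3500 → 5000 m (saturated, 5.6°C/km): ΔT = -5.6 × 1.5 = -8.4°C → T = -12.76°C
5000 → 1800 m (dry descent, 9.6°C/km): ΔT = +9.6 × 3.2 = +30.72°C → T = 17.96°C

17.96°C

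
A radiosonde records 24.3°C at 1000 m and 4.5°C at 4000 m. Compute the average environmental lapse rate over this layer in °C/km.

6.6°C/km

Γ = −ΔT/Δz = (24.3 − 4.5) / (4000 − 1000) m
  = 19.8°C / 3 km = 6.6°C/km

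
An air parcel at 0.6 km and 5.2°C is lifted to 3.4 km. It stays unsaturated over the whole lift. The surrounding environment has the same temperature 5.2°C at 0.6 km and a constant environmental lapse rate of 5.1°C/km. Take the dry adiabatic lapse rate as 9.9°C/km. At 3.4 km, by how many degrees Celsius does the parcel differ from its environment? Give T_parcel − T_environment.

-13.44°C (parcel cooler than environment)

Parcel:
  Dry to 3400 m: -9.9 × 2.8 km = -27.72°C, so T = -22.52°C.
Environment:
  Environment to 3400 m: -5.1 × 2.8 km = -14.28°C, so T = -9.08°C.
T_parcel − T_env = -22.52 − (-9.08) = -13.44°C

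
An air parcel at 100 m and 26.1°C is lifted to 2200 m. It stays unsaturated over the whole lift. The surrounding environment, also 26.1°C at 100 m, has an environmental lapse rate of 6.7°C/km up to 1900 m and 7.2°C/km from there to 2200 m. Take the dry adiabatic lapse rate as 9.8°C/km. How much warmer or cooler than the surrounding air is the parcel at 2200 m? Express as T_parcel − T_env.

-6.36°C (parcel cooler than environment)

Parcel:
  100 → 2200 m (dry, 9.8°C/km): ΔT = -9.8 × 2.1 = -20.58°C → T = 5.52°C
Environment:
  100 → 1900 m (environment, lower layer, 6.7°C/km): ΔT = -6.7 × 1.8 = -12.06°C → T = 14.04°C
  1900 → 2200 m (environment, upper layer, 7.2°C/km): ΔT = -7.2 × 0.3 = -2.16°C → T = 11.88°C
T_parcel − T_env = 5.52 − 11.88 = -6.36°C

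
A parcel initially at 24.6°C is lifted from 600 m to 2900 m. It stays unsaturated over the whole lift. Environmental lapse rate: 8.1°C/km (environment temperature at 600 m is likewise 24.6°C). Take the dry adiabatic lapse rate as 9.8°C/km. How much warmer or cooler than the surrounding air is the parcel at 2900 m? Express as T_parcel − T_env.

Parcel:
  Dry to 2900 m: -9.8 × 2.3 km = -22.54°C, so T = 2.06°C.
Environment:
  Environment to 2900 m: -8.1 × 2.3 km = -18.63°C, so T = 5.97°C.
T_parcel − T_env = 2.06 − 5.97 = -3.91°C

-3.91°C (parcel cooler than environment)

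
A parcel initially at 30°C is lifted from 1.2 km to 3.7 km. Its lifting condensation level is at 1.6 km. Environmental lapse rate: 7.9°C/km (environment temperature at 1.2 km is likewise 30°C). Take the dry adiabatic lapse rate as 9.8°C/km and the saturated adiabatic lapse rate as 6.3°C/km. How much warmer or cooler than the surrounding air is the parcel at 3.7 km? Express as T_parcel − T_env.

Parcel:
  Dry to 1600 m: -9.8 × 0.4 km = -3.92°C, so T = 26.08°C.
  Saturated to 3700 m: -6.3 × 2.1 km = -13.23°C, so T = 12.85°C.
Environment:
  Environment to 3700 m: -7.9 × 2.5 km = -19.75°C, so T = 10.25°C.
T_parcel − T_env = 12.85 − 10.25 = +2.6°C

+2.6°C (parcel warmer than environment)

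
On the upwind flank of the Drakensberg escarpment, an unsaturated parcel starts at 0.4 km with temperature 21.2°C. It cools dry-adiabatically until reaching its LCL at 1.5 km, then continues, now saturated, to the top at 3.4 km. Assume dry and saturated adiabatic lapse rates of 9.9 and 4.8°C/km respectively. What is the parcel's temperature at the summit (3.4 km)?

1.19°C

400–1500 m, dry: Δz = 1.1 km ⇒ ΔT = -10.89°C; T = 10.31°C
1500–3400 m, saturated: Δz = 1.9 km ⇒ ΔT = -9.12°C; T = 1.19°C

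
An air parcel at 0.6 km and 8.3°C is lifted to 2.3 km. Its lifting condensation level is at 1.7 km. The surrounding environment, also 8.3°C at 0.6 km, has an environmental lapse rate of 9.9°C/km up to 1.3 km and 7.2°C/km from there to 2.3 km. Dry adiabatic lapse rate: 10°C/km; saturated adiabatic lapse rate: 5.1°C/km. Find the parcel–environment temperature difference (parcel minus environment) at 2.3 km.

+0.07°C (parcel warmer than environment)

Parcel:
  From 600 m to 1700 m (dry): cools by 10 × 1.1 = 11°C, giving -2.7°C.
  From 1700 m to 2300 m (saturated): cools by 5.1 × 0.6 = 3.06°C, giving -5.76°C.
Environment:
  From 600 m to 1300 m (environment, lower layer): cools by 9.9 × 0.7 = 6.93°C, giving 1.37°C.
  From 1300 m to 2300 m (environment, upper layer): cools by 7.2 × 1 = 7.2°C, giving -5.83°C.
T_parcel − T_env = -5.76 − (-5.83) = +0.07°C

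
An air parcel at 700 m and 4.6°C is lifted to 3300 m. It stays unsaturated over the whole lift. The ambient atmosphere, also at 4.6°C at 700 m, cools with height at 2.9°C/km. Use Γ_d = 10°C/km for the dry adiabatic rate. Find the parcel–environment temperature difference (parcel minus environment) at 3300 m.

Parcel:
  Dry to 3300 m: -10 × 2.6 km = -26°C, so T = -21.4°C.
Environment:
  Environment to 3300 m: -2.9 × 2.6 km = -7.54°C, so T = -2.94°C.
T_parcel − T_env = -21.4 − (-2.94) = -18.46°C

-18.46°C (parcel cooler than environment)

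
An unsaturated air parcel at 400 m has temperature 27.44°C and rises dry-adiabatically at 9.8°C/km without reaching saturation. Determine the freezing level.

3200 m

Height above start = (27.44 − 0) / 9.8 = 2.8 km
Altitude = 400 m + 2800 m = 3200 m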